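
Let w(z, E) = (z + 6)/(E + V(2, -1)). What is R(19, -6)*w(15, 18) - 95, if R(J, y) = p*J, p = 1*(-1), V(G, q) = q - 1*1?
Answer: -1919/16 ≈ -119.94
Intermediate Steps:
V(G, q) = -1 + q (V(G, q) = q - 1 = -1 + q)
w(z, E) = (6 + z)/(-2 + E) (w(z, E) = (z + 6)/(E + (-1 - 1)) = (6 + z)/(E - 2) = (6 + z)/(-2 + E))
p = -1
R(J, y) = -J
R(19, -6)*w(15, 18) - 95 = (-1*19)*((6 + 15)/(-2 + 18)) - 95 = -19*21/16 - 95 = -399/16 - 95 = -1919/16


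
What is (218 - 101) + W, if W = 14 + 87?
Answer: 218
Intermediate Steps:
W = 101
(218 - 101) + W = (218 - 101) + 101 = 117 + 101 = 218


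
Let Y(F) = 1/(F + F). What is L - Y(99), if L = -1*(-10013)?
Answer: 1982573/198 ≈ 10013.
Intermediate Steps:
Y(F) = 1/(2*F)
L = 10013
L - Y(99) = 10013 - 1/(2*99) = 10013 - 1*1/198 = 10013 - 1/198 = 1982573/198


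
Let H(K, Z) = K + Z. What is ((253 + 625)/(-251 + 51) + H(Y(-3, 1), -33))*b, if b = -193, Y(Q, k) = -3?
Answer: 779527/100 ≈ 7795.3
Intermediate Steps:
((253 + 625)/(-251 + 51) + H(Y(-3, 1), -33))*b = ((253 + 625)/(-251 + 51) + (-3 - 33))*(-193) = (878/(-200) - 36)*(-193) = (878*(-1/200) - 36)*(-193) = (-439/100 - 36)*(-193) = -4039/100*(-193) = 779527/100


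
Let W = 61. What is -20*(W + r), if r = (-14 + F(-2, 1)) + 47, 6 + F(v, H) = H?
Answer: -1780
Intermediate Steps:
F(v, H) = -6 + H
r = 28 (r = (-14 + (-6 + 1)) + 47 = (-14 - 5) + 47 = -19 + 47 = 28)
-20*(W + r) = -20*(61 + 28) = -20*89 = -1780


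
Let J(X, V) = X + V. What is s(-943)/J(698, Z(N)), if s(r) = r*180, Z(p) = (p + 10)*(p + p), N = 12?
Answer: -84870/613 ≈ -138.45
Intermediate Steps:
Z(p) = 2*p*(10 + p) (Z(p) = (10 + p)*(2*p) = 2*p*(10 + p))
s(r) = 180*r
J(X, V) = V + X
s(-943)/J(698, Z(N)) = (180*(-943))/(2*12*(10 + 12) + 698) = -169740/(2*12*22 + 698) = -169740/(528 + 698) = -169740/1226 = -169740*1/1226 = -84870/613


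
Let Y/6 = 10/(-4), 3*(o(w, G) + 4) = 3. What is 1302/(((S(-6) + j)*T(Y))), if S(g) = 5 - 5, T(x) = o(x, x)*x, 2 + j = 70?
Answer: 217/510 ≈ 0.42549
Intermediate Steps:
j = 68 (j = -2 + 70 = 68)
o(w, G) = -3 (o(w, G) = -4 + (⅓)*3 = -4 + 1 = -3)
Y = -15 (Y = 6*(10/(-4)) = 6*(10*(-¼)) = 6*(-5/2) = -15)
T(x) = -3*x
S(g) = 0
1302/(((S(-6) + j)*T(Y))) = 1302/(((0 + 68)*(-3*(-15)))) = 1302/((68*45)) = 1302/3060 = 1302*(1/3060) = 217/510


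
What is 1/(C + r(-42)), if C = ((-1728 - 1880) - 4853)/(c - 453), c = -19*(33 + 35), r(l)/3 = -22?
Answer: -1745/106709 ≈ -0.016353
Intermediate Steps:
r(l) = -66 (r(l) = 3*(-22) = -66)
c = -1292 (c = -19*68 = -1292)
C = 8461/1745 (C = ((-1728 - 1880) - 4853)/(-1292 - 453) = (-3608 - 4853)/(-1745) = -8461*(-1/1745) = 8461/1745 ≈ 4.8487)
1/(C + r(-42)) = 1/(8461/1745 - 66) = 1/(-106709/1745) = -1745/106709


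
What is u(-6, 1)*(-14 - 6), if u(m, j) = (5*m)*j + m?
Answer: 720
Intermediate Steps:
u(m, j) = m + 5*j*m (u(m, j) = 5*j*m + m = m + 5*j*m)
u(-6, 1)*(-14 - 6) = (-6*(1 + 5*1))*(-14 - 6) = -6*(1 + 5)*(-20) = -6*6*(-20) = -36*(-20) = 720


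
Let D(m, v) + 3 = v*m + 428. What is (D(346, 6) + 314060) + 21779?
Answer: 338340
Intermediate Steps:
D(m, v) = 425 + m*v (D(m, v) = -3 + (v*m + 428) = -3 + (m*v + 428) = -3 + (428 + m*v) = 425 + m*v)
(D(346, 6) + 314060) + 21779 = ((425 + 346*6) + 314060) + 21779 = ((425 + 2076) + 314060) + 21779 = (2501 + 314060) + 21779 = 316561 + 21779 = 338340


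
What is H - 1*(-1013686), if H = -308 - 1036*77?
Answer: 933606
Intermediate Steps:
H = -80080 (H = -308 - 79772 = -80080)
H - 1*(-1013686) = -80080 - 1*(-1013686) = -80080 + 1013686 = 933606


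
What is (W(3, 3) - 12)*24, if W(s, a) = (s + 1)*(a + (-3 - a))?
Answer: -576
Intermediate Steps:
W(s, a) = -3 - 3*s (W(s, a) = (1 + s)*(-3) = -3 - 3*s)
(W(3, 3) - 12)*24 = ((-3 - 3*3) - 12)*24 = ((-3 - 9) - 12)*24 = (-12 - 12)*24 = -24*24 = -576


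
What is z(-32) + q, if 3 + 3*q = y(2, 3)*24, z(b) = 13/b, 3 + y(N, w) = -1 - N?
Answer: -1581/32 ≈ -49.406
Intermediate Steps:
y(N, w) = -4 - N (y(N, w) = -3 + (-1 - N) = -4 - N)
q = -49 (q = -1 + ((-4 - 1*2)*24)/3 = -1 + ((-4 - 2)*24)/3 = -1 + (-6*24)/3 = -1 + (1/3)*(-144) = -1 - 48 = -49)
z(-32) + q = 13/(-32) - 49 = 13*(-1/32) - 49 = -13/32 - 49 = -1581/32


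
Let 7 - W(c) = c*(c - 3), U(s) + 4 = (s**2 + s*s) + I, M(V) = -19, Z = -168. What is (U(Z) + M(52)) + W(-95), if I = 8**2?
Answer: 47186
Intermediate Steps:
I = 64
U(s) = 60 + 2*s**2 (U(s) = -4 + ((s**2 + s*s) + 64) = -4 + ((s**2 + s**2) + 64) = -4 + (2*s**2 + 64) = -4 + (64 + 2*s**2) = 60 + 2*s**2)
W(c) = 7 - c*(-3 + c) (W(c) = 7 - c*(c - 3) = 7 - c*(-3 + c))
(U(Z) + M(52)) + W(-95) = ((60 + 2*(-168)**2) - 19) + (7 - 1*(-95)**2 + 3*(-95)) = ((60 + 2*28224) - 19) + (7 - 1*9025 - 285) = ((60 + 56448) - 19) + (7 - 9025 - 285) = (56508 - 19) - 9303 = 56489 - 9303 = 47186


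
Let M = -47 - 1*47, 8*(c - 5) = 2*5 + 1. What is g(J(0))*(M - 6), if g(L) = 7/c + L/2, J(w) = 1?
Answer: -8150/51 ≈ -159.80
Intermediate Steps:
c = 51/8 (c = 5 + (2*5 + 1)/8 = 5 + (10 + 1)/8 = 5 + (1/8)*11 = 5 + 11/8 = 51/8 ≈ 6.3750)
M = -94 (M = -47 - 47 = -94)
g(L) = 56/51 + L/2 (g(L) = 7/(51/8) + L/2 = 7*(8/51) + L*(1/2) = 56/51 + L/2)
g(J(0))*(M - 6) = (56/51 + (1/2)*1)*(-94 - 6) = (56/51 + 1/2)*(-100) = (163/102)*(-100) = -8150/51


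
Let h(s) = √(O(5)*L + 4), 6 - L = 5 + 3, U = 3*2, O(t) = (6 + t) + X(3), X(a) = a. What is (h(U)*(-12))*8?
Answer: -192*I*√6 ≈ -470.3*I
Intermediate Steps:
O(t) = 9 + t (O(t) = (6 + t) + 3 = 9 + t)
U = 6
L = -2 (L = 6 - (5 + 3) = 6 - 1*8 = 6 - 8 = -2)
h(s) = 2*I*√6 (h(s) = √((9 + 5)*(-2) + 4) = √(14*(-2) + 4) = √(-28 + 4) = √(-24) = 2*I*√6)
(h(U)*(-12))*8 = ((2*I*√6)*(-12))*8 = -24*I*√6*8 = -192*I*√6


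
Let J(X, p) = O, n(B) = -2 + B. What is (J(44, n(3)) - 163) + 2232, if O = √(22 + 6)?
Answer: 2069 + 2*√7 ≈ 2074.3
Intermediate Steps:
O = 2*√7 (O = √28 = 2*√7 ≈ 5.2915)
J(X, p) = 2*√7
(J(44, n(3)) - 163) + 2232 = (2*√7 - 163) + 2232 = (-163 + 2*√7) + 2232 = 2069 + 2*√7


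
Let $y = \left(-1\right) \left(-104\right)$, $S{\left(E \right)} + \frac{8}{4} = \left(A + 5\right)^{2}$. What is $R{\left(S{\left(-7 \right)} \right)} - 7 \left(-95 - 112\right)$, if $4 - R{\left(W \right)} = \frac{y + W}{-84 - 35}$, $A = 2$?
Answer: $\frac{173058}{119} \approx 1454.3$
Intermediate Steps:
$S{\left(E \right)} = 47$ ($S{\left(E \right)} = -2 + \left(2 + 5\right)^{2} = -2 + 7^{2} = -2 + 49 = 47$)
$y = 104$
$R{\left(W \right)} = \frac{580}{119} + \frac{W}{119}$ ($R{\left(W \right)} = 4 - \frac{104 + W}{-84 - 35} = 4 - \frac{104 + W}{-119} = 4 - \left(104 + W\right) \left(- \frac{1}{119}\right) = 4 - \left(- \frac{104}{119} - \frac{W}{119}\right) = 4 + \left(\frac{104}{119} + \frac{W}{119}\right) = \frac{580}{119} + \frac{W}{119}$)
$R{\left(S{\left(-7 \right)} \right)} - 7 \left(-95 - 112\right) = \left(\frac{580}{119} + \frac{1}{119} \cdot 47\right) - 7 \left(-95 - 112\right) = \left(\frac{580}{119} + \frac{47}{119}\right) - 7 \left(-207\right) = \frac{627}{119} - -1449 = \frac{627}{119} + 1449 = \frac{173058}{119}$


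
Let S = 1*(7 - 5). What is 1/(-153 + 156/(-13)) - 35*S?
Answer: -11551/165 ≈ -70.006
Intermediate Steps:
S = 2 (S = 1*2 = 2)
1/(-153 + 156/(-13)) - 35*S = 1/(-153 + 156/(-13)) - 35*2 = 1/(-153 + 156*(-1/13)) - 70 = 1/(-153 - 12) - 70 = 1/(-165) - 70 = -1/165 - 70 = -11551/165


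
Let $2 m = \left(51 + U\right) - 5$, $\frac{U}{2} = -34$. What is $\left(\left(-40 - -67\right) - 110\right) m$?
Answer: $913$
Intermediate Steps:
$U = -68$ ($U = 2 \left(-34\right) = -68$)
$m = -11$ ($m = \frac{\left(51 - 68\right) - 5}{2} = \frac{-17 - 5}{2} = \frac{1}{2} \left(-22\right) = -11$)
$\left(\left(-40 - -67\right) - 110\right) m = \left(\left(-40 - -67\right) - 110\right) \left(-11\right) = \left(\left(-40 + 67\right) - 110\right) \left(-11\right) = \left(27 - 110\right) \left(-11\right) = \left(-83\right) \left(-11\right) = 913$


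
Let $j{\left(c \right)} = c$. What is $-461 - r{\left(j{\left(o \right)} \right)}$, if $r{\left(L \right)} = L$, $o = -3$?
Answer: $-458$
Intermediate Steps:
$-461 - r{\left(j{\left(o \right)} \right)} = -461 - -3 = -461 + 3 = -458$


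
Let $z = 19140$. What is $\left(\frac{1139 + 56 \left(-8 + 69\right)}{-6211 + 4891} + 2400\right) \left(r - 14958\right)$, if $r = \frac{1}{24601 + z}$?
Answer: $- \frac{2213659977119}{61752} \approx -3.5848 \cdot 10^{7}$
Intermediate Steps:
$r = \frac{1}{43741}$ ($r = \frac{1}{24601 + 19140} = \frac{1}{43741} \approx 2.2862 \cdot 10^{-5}$)
$\left(\frac{1139 + 56 \left(-8 + 69\right)}{-6211 + 4891} + 2400\right) \left(r - 14958\right) = \left(\frac{1139 + 56 \left(-8 + 69\right)}{-6211 + 4891} + 2400\right) \left(\frac{1}{43741} - 14958\right) = \left(\frac{1139 + 56 \cdot 61}{-1320} + 2400\right) \left(- \frac{654277877}{43741}\right) = \left(\left(1139 + 3416\right) \left(- \frac{1}{1320}\right) + 2400\right) \left(- \frac{654277877}{43741}\right) = \left(4555 \left(- \frac{1}{1320}\right) + 2400\right) \left(- \frac{654277877}{43741}\right) = \left(- \frac{911}{264} + 2400\right) \left(- \frac{654277877}{43741}\right) = \frac{632689}{264} \left(- \frac{654277877}{43741}\right) = - \frac{2213659977119}{61752}$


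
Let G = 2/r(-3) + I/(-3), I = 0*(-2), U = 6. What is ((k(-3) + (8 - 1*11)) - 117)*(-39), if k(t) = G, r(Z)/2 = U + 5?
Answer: 51441/11 ≈ 4676.5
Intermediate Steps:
I = 0
r(Z) = 22 (r(Z) = 2*(6 + 5) = 2*11 = 22)
G = 1/11 (G = 2/22 + 0/(-3) = 2*(1/22) + 0*(-⅓) = 1/11 + 0 = 1/11 ≈ 0.090909)
k(t) = 1/11
((k(-3) + (8 - 1*11)) - 117)*(-39) = ((1/11 + (8 - 1*11)) - 117)*(-39) = ((1/11 + (8 - 11)) - 117)*(-39) = ((1/11 - 3) - 117)*(-39) = (-32/11 - 117)*(-39) = -1319/11*(-39) = 51441/11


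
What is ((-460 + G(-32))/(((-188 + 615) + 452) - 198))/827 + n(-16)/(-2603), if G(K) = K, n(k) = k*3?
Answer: 8584100/488658587 ≈ 0.017567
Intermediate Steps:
n(k) = 3*k
((-460 + G(-32))/(((-188 + 615) + 452) - 198))/827 + n(-16)/(-2603) = ((-460 - 32)/(((-188 + 615) + 452) - 198))/827 + (3*(-16))/(-2603) = -492/((427 + 452) - 198)*(1/827) - 48*(-1/2603) = -492/(879 - 198)*(1/827) + 48/2603 = -492/681*(1/827) + 48/2603 = -492*1/681*(1/827) + 48/2603 = -164/227*1/827 + 48/2603 = -164/187729 + 48/2603 = 8584100/488658587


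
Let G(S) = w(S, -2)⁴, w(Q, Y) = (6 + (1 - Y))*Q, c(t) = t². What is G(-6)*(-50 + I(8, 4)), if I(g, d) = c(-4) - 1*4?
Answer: -323116128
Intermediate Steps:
w(Q, Y) = Q*(7 - Y) (w(Q, Y) = (7 - Y)*Q = Q*(7 - Y))
I(g, d) = 12 (I(g, d) = (-4)² - 1*4 = 16 - 4 = 12)
G(S) = 6561*S⁴ (G(S) = (S*(7 - 1*(-2)))⁴ = (S*(7 + 2))⁴ = (S*9)⁴ = (9*S)⁴ = 6561*S⁴)
G(-6)*(-50 + I(8, 4)) = (6561*(-6)⁴)*(-50 + 12) = (6561*1296)*(-38) = 8503056*(-38) = -323116128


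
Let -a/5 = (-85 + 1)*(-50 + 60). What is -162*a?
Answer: -680400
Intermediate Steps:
a = 4200 (a = -5*(-85 + 1)*(-50 + 60) = -(-420)*10 = -5*(-840) = 4200)
-162*a = -162*4200 = -680400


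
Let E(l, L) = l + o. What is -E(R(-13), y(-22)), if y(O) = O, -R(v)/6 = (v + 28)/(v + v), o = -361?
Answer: 4648/13 ≈ 357.54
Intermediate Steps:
R(v) = -3*(28 + v)/v (R(v) = -6*(v + 28)/(v + v) = -6*(28 + v)/(2*v) = -6*(28 + v)*1/(2*v) = -3*(28 + v)/v)
E(l, L) = -361 + l (E(l, L) = l - 361 = -361 + l)
-E(R(-13), y(-22)) = -(-361 + (-3 - 84/(-13))) = -(-361 + (-3 - 84*(-1/13))) = -(-361 + (-3 + 84/13)) = -(-361 + 45/13) = -1*(-4648/13) = 4648/13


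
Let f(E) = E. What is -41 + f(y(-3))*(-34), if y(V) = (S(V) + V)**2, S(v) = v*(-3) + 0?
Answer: -1265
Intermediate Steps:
S(v) = -3*v (S(v) = -3*v + 0 = -3*v)
y(V) = 4*V**2 (y(V) = (-3*V + V)**2 = (-2*V)**2 = 4*V**2)
-41 + f(y(-3))*(-34) = -41 + (4*(-3)**2)*(-34) = -41 + (4*9)*(-34) = -41 + 36*(-34) = -41 - 1224 = -1265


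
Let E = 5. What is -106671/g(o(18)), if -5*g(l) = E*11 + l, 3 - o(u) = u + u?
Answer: 533355/22 ≈ 24243.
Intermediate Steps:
o(u) = 3 - 2*u (o(u) = 3 - (u + u) = 3 - 2*u)
g(l) = -11 - l/5 (g(l) = -(5*11 + l)/5 = -(55 + l)/5 = -11 - l/5)
-106671/g(o(18)) = -106671/(-11 - (3 - 2*18)/5) = -106671/(-11 - (3 - 36)/5) = -106671/(-11 - ⅕*(-33)) = -106671/(-11 + 33/5) = -106671/(-22/5) = -106671*(-5/22) = 533355/22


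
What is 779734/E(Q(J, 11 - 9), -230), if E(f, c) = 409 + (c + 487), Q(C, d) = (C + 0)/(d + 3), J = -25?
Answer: 389867/333 ≈ 1170.8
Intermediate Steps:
Q(C, d) = C/(3 + d)
E(f, c) = 896 + c (E(f, c) = 409 + (487 + c) = 896 + c)
779734/E(Q(J, 11 - 9), -230) = 779734/(896 - 230) = 779734/666 = 779734*(1/666) = 389867/333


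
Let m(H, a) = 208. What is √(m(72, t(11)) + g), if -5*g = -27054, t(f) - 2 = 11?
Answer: √140470/5 ≈ 74.959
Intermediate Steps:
t(f) = 13 (t(f) = 2 + 11 = 13)
g = 27054/5 (g = -⅕*(-27054) = 27054/5 ≈ 5410.8)
√(m(72, t(11)) + g) = √(208 + 27054/5) = √(28094/5) = √140470/5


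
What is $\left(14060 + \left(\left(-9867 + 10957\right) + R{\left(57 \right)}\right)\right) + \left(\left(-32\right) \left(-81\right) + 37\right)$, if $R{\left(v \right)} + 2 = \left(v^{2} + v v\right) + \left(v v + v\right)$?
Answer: $27581$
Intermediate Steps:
$R{\left(v \right)} = -2 + v + 3 v^{2}$ ($R{\left(v \right)} = -2 + \left(\left(v^{2} + v v\right) + \left(v v + v\right)\right) = -2 + \left(\left(v^{2} + v^{2}\right) + \left(v^{2} + v\right)\right) = -2 + \left(2 v^{2} + \left(v + v^{2}\right)\right) = -2 + \left(v + 3 v^{2}\right) = -2 + v + 3 v^{2}$)
$\left(14060 + \left(\left(-9867 + 10957\right) + R{\left(57 \right)}\right)\right) + \left(\left(-32\right) \left(-81\right) + 37\right) = \left(14060 + \left(\left(-9867 + 10957\right) + \left(-2 + 57 + 3 \cdot 57^{2}\right)\right)\right) + \left(\left(-32\right) \left(-81\right) + 37\right) = \left(14060 + \left(1090 + \left(-2 + 57 + 3 \cdot 3249\right)\right)\right) + \left(2592 + 37\right) = \left(14060 + \left(1090 + \left(-2 + 57 + 9747\right)\right)\right) + 2629 = \left(14060 + \left(1090 + 9802\right)\right) + 2629 = \left(14060 + 10892\right) + 2629 = 24952 + 2629 = 27581$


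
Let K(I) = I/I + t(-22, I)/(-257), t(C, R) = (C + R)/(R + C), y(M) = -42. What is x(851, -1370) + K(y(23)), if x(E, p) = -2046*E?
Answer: -447474266/257 ≈ -1.7411e+6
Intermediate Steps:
t(C, R) = 1 (t(C, R) = (C + R)/(C + R) = 1)
K(I) = 256/257 (K(I) = I/I + 1/(-257) = 1 + 1*(-1/257) = 1 - 1/257 = 256/257)
x(851, -1370) + K(y(23)) = -2046*851 + 256/257 = -1741146 + 256/257 = -447474266/257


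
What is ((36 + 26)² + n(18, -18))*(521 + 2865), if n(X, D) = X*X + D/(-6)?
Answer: 14123006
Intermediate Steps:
n(X, D) = X² - D/6 (n(X, D) = X² + D*(-⅙) = X² - D/6)
((36 + 26)² + n(18, -18))*(521 + 2865) = ((36 + 26)² + (18² - ⅙*(-18)))*(521 + 2865) = (62² + (324 + 3))*3386 = (3844 + 327)*3386 = 4171*3386 = 14123006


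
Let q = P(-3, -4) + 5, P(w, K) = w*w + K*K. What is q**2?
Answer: 900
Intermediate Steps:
P(w, K) = K**2 + w**2 (P(w, K) = w**2 + K**2 = K**2 + w**2)
q = 30 (q = ((-4)**2 + (-3)**2) + 5 = (16 + 9) + 5 = 25 + 5 = 30)
q**2 = 30**2 = 900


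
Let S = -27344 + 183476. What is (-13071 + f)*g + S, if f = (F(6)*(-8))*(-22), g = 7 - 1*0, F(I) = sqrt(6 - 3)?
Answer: 64635 + 1232*sqrt(3) ≈ 66769.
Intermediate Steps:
F(I) = sqrt(3)
g = 7 (g = 7 + 0 = 7)
f = 176*sqrt(3) (f = (sqrt(3)*(-8))*(-22) = -8*sqrt(3)*(-22) = 176*sqrt(3) ≈ 304.84)
S = 156132
(-13071 + f)*g + S = (-13071 + 176*sqrt(3))*7 + 156132 = (-91497 + 1232*sqrt(3)) + 156132 = 64635 + 1232*sqrt(3)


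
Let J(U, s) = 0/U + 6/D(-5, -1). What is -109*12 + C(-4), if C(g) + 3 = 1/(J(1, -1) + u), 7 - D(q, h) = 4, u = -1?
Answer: -1310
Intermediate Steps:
D(q, h) = 3 (D(q, h) = 7 - 1*4 = 7 - 4 = 3)
J(U, s) = 2 (J(U, s) = 0/U + 6/3 = 0 + 6*(1/3) = 0 + 2 = 2)
C(g) = -2 (C(g) = -3 + 1/(2 - 1) = -3 + 1/1 = -3 + 1 = -2)
-109*12 + C(-4) = -109*12 - 2 = -1308 - 2 = -1310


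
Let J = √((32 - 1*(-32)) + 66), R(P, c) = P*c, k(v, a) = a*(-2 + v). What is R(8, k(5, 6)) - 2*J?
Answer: 144 - 2*√130 ≈ 121.20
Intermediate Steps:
J = √130 (J = √((32 + 32) + 66) = √(64 + 66) = √130 ≈ 11.402)
R(8, k(5, 6)) - 2*J = 8*(6*(-2 + 5)) - 2*√130 = 8*(6*3) - 2*√130 = 8*18 - 2*√130 = 144 - 2*√130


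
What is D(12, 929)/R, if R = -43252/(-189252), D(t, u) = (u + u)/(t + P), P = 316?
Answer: 43953777/1773332 ≈ 24.786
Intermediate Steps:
D(t, u) = 2*u/(316 + t) (D(t, u) = (u + u)/(t + 316) = (2*u)/(316 + t) = 2*u/(316 + t))
R = 10813/47313 (R = -43252*(-1/189252) = 10813/47313 ≈ 0.22854)
D(12, 929)/R = (2*929/(316 + 12))/(10813/47313) = (2*929/328)*(47313/10813) = (2*929*(1/328))*(47313/10813) = (929/164)*(47313/10813) = 43953777/1773332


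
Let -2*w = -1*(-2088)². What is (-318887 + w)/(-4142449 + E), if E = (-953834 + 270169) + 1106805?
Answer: -1860985/3719309 ≈ -0.50036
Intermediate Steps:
w = 2179872 (w = -(-1)*(-2088)²/2 = -(-1)*4359744/2 = -½*(-4359744) = 2179872)
E = 423140 (E = -683665 + 1106805 = 423140)
(-318887 + w)/(-4142449 + E) = (-318887 + 2179872)/(-4142449 + 423140) = 1860985/(-3719309) = 1860985*(-1/3719309) = -1860985/3719309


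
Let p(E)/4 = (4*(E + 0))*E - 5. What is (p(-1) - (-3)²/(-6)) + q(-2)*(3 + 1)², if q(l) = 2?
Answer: 59/2 ≈ 29.500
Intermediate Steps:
p(E) = -20 + 16*E² (p(E) = 4*((4*(E + 0))*E - 5) = 4*((4*E)*E - 5) = 4*(4*E² - 5) = 4*(-5 + 4*E²) = -20 + 16*E²)
(p(-1) - (-3)²/(-6)) + q(-2)*(3 + 1)² = ((-20 + 16*(-1)²) - (-3)²/(-6)) + 2*(3 + 1)² = ((-20 + 16*1) - 9*(-1)/6) + 2*4² = ((-20 + 16) - 1*(-3/2)) + 2*16 = (-4 + 3/2) + 32 = -5/2 + 32 = 59/2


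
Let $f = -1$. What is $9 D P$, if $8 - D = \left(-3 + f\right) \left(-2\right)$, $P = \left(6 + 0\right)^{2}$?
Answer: $0$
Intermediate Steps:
$P = 36$ ($P = 6^{2} = 36$)
$D = 0$ ($D = 8 - \left(-3 - 1\right) \left(-2\right) = 8 - \left(-4\right) \left(-2\right) = 8 - 8 = 0$)
$9 D P = 9 \cdot 0 \cdot 36 = 0 \cdot 36 = 0$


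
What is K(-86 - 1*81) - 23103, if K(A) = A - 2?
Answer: -23272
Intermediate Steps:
K(A) = -2 + A
K(-86 - 1*81) - 23103 = (-2 + (-86 - 1*81)) - 23103 = (-2 + (-86 - 81)) - 23103 = (-2 - 167) - 23103 = -169 - 23103 = -23272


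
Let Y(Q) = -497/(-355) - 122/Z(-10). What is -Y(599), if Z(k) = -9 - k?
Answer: 603/5 ≈ 120.60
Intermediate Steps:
Y(Q) = -603/5 (Y(Q) = -497/(-355) - 122/(-9 - 1*(-10)) = -497*(-1/355) - 122/(-9 + 10) = 7/5 - 122/1 = 7/5 - 122*1 = 7/5 - 122 = -603/5)
-Y(599) = -1*(-603/5) = 603/5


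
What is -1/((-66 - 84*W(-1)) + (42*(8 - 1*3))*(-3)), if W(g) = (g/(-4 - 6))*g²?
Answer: 5/3522 ≈ 0.0014196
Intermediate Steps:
W(g) = -g³/10 (W(g) = (g/(-10))*g² = (g*(-⅒))*g² = (-g/10)*g² = -g³/10)
-1/((-66 - 84*W(-1)) + (42*(8 - 1*3))*(-3)) = -1/((-66 - (-42)*(-1)³/5) + (42*(8 - 1*3))*(-3)) = -1/((-66 - (-42)*(-1)/5) + (42*(8 - 3))*(-3)) = -1/((-66 - 84*⅒) + (42*5)*(-3)) = -1/((-66 - 42/5) + 210*(-3)) = -1/(-372/5 - 630) = -1/(-3522/5) = -1*(-5/3522) = 5/3522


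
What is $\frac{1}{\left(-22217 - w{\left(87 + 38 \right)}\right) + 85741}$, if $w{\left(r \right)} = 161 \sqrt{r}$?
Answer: $\frac{63524}{4032058451} + \frac{805 \sqrt{5}}{4032058451} \approx 1.6201 \cdot 10^{-5}$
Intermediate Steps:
$\frac{1}{\left(-22217 - w{\left(87 + 38 \right)}\right) + 85741} = \frac{1}{\left(-22217 - 161 \sqrt{87 + 38}\right) + 85741} = \frac{1}{\left(-22217 - 161 \sqrt{125}\right) + 85741} = \frac{1}{\left(-22217 - 161 \cdot 5 \sqrt{5}\right) + 85741} = \frac{1}{\left(-22217 - 805 \sqrt{5}\right) + 85741} = \frac{1}{63524 - 805 \sqrt{5}}$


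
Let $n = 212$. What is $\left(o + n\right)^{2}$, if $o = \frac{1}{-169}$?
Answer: $\frac{1283573929}{28561} \approx 44942.0$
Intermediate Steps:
$o = - \frac{1}{169} \approx -0.0059172$
$\left(o + n\right)^{2} = \left(- \frac{1}{169} + 212\right)^{2} = \left(\frac{35827}{169}\right)^{2} = \frac{1283573929}{28561}$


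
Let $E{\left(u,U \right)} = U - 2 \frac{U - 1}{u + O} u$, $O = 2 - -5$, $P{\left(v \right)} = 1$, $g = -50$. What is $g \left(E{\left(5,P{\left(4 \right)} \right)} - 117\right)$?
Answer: $5800$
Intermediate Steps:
$O = 7$ ($O = 2 + 5 = 7$)
$E{\left(u,U \right)} = U - \frac{2 u \left(-1 + U\right)}{7 + u}$ ($E{\left(u,U \right)} = U - 2 \frac{U - 1}{u + 7} u = U - 2 \frac{-1 + U}{7 + u} u = U - 2 \frac{u \left(-1 + U\right)}{7 + u} = U - \frac{2 u \left(-1 + U\right)}{7 + u}$)
$g \left(E{\left(5,P{\left(4 \right)} \right)} - 117\right) = - 50 \left(\frac{2 \cdot 5 + 7 \cdot 1 - 1 \cdot 5}{7 + 5} - 117\right) = - 50 \left(\frac{10 + 7 - 5}{12} - 117\right) = - 50 \left(\frac{1}{12} \cdot 12 - 117\right) = - 50 \left(1 - 117\right) = \left(-50\right) \left(-116\right) = 5800$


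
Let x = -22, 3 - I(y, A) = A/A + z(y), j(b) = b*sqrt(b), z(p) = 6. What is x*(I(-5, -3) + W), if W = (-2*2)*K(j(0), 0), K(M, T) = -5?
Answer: -352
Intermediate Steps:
j(b) = b**(3/2)
I(y, A) = -4 (I(y, A) = 3 - (A/A + 6) = 3 - (1 + 6) = 3 - 1*7 = 3 - 7 = -4)
W = 20 (W = -2*2*(-5) = -4*(-5) = 20)
x*(I(-5, -3) + W) = -22*(-4 + 20) = -22*16 = -352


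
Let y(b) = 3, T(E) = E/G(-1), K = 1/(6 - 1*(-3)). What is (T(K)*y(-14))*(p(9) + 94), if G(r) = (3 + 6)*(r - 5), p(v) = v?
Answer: -103/162 ≈ -0.63580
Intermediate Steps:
G(r) = -45 + 9*r (G(r) = 9*(-5 + r) = -45 + 9*r)
K = 1/9 (K = 1/(6 + 3) = 1/9 ≈ 0.11111)
T(E) = -E/54 (T(E) = E/(-45 + 9*(-1)) = E/(-45 - 9) = E/(-54) = E*(-1/54) = -E/54)
(T(K)*y(-14))*(p(9) + 94) = (-1/54*1/9*3)*(9 + 94) = -1/486*3*103 = -1/162*103 = -103/162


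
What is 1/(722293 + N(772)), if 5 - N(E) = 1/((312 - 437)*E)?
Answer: 96500/69701757001 ≈ 1.3845e-6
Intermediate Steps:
N(E) = 5 + 1/(125*E) (N(E) = 5 - 1/((312 - 437)*E) = 5 - 1/((-125)*E) = 5 - (-1)/(125*E) = 5 + 1/(125*E))
1/(722293 + N(772)) = 1/(722293 + (5 + (1/125)/772)) = 1/(722293 + (5 + (1/125)*(1/772))) = 1/(722293 + (5 + 1/96500)) = 1/(722293 + 482501/96500) = 1/(69701757001/96500) = 96500/69701757001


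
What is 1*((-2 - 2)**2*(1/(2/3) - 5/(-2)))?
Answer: 64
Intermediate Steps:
1*((-2 - 2)**2*(1/(2/3) - 5/(-2))) = 1*((-4)**2*(1/(2*(1/3)) - 5*(-1/2))) = 1*(16*(1/(2/3) + 5/2)) = 1*(16*(1*(3/2) + 5/2)) = 1*(16*(3/2 + 5/2)) = 1*(16*4) = 1*64 = 64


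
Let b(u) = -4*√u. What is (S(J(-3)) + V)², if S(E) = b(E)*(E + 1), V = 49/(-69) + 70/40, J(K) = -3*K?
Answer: 1078005889/76176 ≈ 14152.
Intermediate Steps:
V = 287/276 (V = 49*(-1/69) + 70*(1/40) = -49/69 + 7/4 = 287/276 ≈ 1.0399)
S(E) = -4*√E*(1 + E) (S(E) = (-4*√E)*(E + 1) = (-4*√E)*(1 + E) = -4*√E*(1 + E))
(S(J(-3)) + V)² = (4*√(-3*(-3))*(-1 - (-3)*(-3)) + 287/276)² = (4*√9*(-1 - 1*9) + 287/276)² = (4*3*(-1 - 9) + 287/276)² = (4*3*(-10) + 287/276)² = (-120 + 287/276)² = (-32833/276)² = 1078005889/76176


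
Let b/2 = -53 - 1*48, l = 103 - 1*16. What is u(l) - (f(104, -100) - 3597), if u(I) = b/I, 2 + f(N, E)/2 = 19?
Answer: 309779/87 ≈ 3560.7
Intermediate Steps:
f(N, E) = 34 (f(N, E) = -4 + 2*19 = -4 + 38 = 34)
l = 87 (l = 103 - 16 = 87)
b = -202 (b = 2*(-53 - 1*48) = 2*(-53 - 48) = 2*(-101) = -202)
u(I) = -202/I
u(l) - (f(104, -100) - 3597) = -202/87 - (34 - 3597) = -202*1/87 - 1*(-3563) = -202/87 + 3563 = 309779/87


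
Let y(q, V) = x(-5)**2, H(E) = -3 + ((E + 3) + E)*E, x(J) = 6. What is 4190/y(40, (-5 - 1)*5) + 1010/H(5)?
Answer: 74035/558 ≈ 132.68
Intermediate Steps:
H(E) = -3 + E*(3 + 2*E) (H(E) = -3 + ((3 + E) + E)*E = -3 + (3 + 2*E)*E = -3 + E*(3 + 2*E))
y(q, V) = 36 (y(q, V) = 6**2 = 36)
4190/y(40, (-5 - 1)*5) + 1010/H(5) = 4190/36 + 1010/(-3 + 2*5**2 + 3*5) = 4190*(1/36) + 1010/(-3 + 2*25 + 15) = 2095/18 + 1010/(-3 + 50 + 15) = 2095/18 + 1010/62 = 2095/18 + 1010*(1/62) = 2095/18 + 505/31 = 74035/558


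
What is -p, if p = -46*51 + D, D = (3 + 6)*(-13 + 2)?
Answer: 2445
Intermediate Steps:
D = -99 (D = 9*(-11) = -99)
p = -2445 (p = -46*51 - 99 = -2346 - 99 = -2445)
-p = -1*(-2445) = 2445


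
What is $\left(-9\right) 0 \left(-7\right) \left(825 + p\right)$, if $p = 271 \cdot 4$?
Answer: $0$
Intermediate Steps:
$p = 1084$
$\left(-9\right) 0 \left(-7\right) \left(825 + p\right) = \left(-9\right) 0 \left(-7\right) \left(825 + 1084\right) = 0 \left(-7\right) 1909 = 0 \cdot 1909 = 0$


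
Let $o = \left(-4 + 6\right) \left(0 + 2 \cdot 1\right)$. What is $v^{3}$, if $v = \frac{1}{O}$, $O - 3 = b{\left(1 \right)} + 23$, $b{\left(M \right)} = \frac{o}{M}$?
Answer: $\frac{1}{27000} \approx 3.7037 \cdot 10^{-5}$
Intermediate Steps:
$o = 4$ ($o = 2 \left(0 + 2\right) = 2 \cdot 2 = 4$)
$b{\left(M \right)} = \frac{4}{M}$
$O = 30$ ($O = 3 + \left(\frac{4}{1} + 23\right) = 3 + \left(4 \cdot 1 + 23\right) = 3 + \left(4 + 23\right) = 3 + 27 = 30$)
$v = \frac{1}{30} \approx 0.033333$
$v^{3} = \left(\frac{1}{30}\right)^{3} = \frac{1}{27000}$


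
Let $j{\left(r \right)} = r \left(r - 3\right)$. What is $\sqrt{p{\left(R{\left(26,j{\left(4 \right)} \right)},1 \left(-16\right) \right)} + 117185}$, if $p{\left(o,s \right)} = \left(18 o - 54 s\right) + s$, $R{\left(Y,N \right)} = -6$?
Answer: $5 \sqrt{4717} \approx 343.4$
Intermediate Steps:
$j{\left(r \right)} = r \left(-3 + r\right)$
$p{\left(o,s \right)} = - 53 s + 18 o$ ($p{\left(o,s \right)} = \left(- 54 s + 18 o\right) + s = - 53 s + 18 o$)
$\sqrt{p{\left(R{\left(26,j{\left(4 \right)} \right)},1 \left(-16\right) \right)} + 117185} = \sqrt{\left(- 53 \cdot 1 \left(-16\right) + 18 \left(-6\right)\right) + 117185} = \sqrt{\left(\left(-53\right) \left(-16\right) - 108\right) + 117185} = \sqrt{\left(848 - 108\right) + 117185} = \sqrt{740 + 117185} = \sqrt{117925} = 5 \sqrt{4717}$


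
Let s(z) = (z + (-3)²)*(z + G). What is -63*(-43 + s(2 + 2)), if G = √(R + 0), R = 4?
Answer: -2205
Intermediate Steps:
G = 2 (G = √(4 + 0) = √4 = 2)
s(z) = (2 + z)*(9 + z) (s(z) = (z + (-3)²)*(z + 2) = (z + 9)*(2 + z) = (9 + z)*(2 + z) = (2 + z)*(9 + z))
-63*(-43 + s(2 + 2)) = -63*(-43 + (18 + (2 + 2)² + 11*(2 + 2))) = -63*(-43 + (18 + 4² + 11*4)) = -63*(-43 + (18 + 16 + 44)) = -63*(-43 + 78) = -63*35 = -2205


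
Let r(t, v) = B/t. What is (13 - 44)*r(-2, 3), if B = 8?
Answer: 124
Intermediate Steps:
r(t, v) = 8/t
(13 - 44)*r(-2, 3) = (13 - 44)*(8/(-2)) = -248*(-1)/2 = -31*(-4) = 124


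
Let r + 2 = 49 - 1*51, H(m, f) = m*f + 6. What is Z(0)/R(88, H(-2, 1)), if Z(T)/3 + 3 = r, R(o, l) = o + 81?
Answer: -21/169 ≈ -0.12426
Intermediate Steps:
H(m, f) = 6 + f*m (H(m, f) = f*m + 6 = 6 + f*m)
r = -4 (r = -2 + (49 - 1*51) = -2 + (49 - 51) = -2 - 2 = -4)
R(o, l) = 81 + o
Z(T) = -21 (Z(T) = -9 + 3*(-4) = -9 - 12 = -21)
Z(0)/R(88, H(-2, 1)) = -21/(81 + 88) = -21/169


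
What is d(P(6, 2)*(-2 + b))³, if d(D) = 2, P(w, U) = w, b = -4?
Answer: 8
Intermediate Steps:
d(P(6, 2)*(-2 + b))³ = 2³ = 8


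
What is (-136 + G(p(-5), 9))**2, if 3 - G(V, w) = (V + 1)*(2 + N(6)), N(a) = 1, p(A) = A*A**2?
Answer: 57121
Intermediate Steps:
p(A) = A**3
G(V, w) = -3*V (G(V, w) = 3 - (V + 1)*(2 + 1) = 3 - (1 + V)*3 = 3 - (3 + 3*V) = 3 + (-3 - 3*V) = -3*V)
(-136 + G(p(-5), 9))**2 = (-136 - 3*(-5)**3)**2 = (-136 - 3*(-125))**2 = (-136 + 375)**2 = 239**2 = 57121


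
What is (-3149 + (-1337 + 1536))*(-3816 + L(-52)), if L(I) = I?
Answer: 11410600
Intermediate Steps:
(-3149 + (-1337 + 1536))*(-3816 + L(-52)) = (-3149 + (-1337 + 1536))*(-3816 - 52) = (-3149 + 199)*(-3868) = -2950*(-3868) = 11410600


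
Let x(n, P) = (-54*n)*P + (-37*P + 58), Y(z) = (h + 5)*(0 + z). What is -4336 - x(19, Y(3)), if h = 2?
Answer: 17929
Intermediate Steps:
Y(z) = 7*z (Y(z) = (2 + 5)*(0 + z) = 7*z)
x(n, P) = 58 - 37*P - 54*P*n (x(n, P) = -54*P*n + (58 - 37*P) = 58 - 37*P - 54*P*n)
-4336 - x(19, Y(3)) = -4336 - (58 - 259*3 - 54*7*3*19) = -4336 - (58 - 37*21 - 54*21*19) = -4336 - (58 - 777 - 21546) = -4336 - 1*(-22265) = -4336 + 22265 = 17929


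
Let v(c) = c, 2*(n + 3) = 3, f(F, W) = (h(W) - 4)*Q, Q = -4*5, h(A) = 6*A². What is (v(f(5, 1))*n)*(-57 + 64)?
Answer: 420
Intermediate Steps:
Q = -20
f(F, W) = 80 - 120*W² (f(F, W) = (6*W² - 4)*(-20) = (-4 + 6*W²)*(-20) = 80 - 120*W²)
n = -3/2 (n = -3 + (½)*3 = -3 + 3/2 = -3/2 ≈ -1.5000)
(v(f(5, 1))*n)*(-57 + 64) = ((80 - 120*1²)*(-3/2))*(-57 + 64) = ((80 - 120*1)*(-3/2))*7 = ((80 - 120)*(-3/2))*7 = -40*(-3/2)*7 = 60*7 = 420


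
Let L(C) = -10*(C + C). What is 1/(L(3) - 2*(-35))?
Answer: ⅒ ≈ 0.10000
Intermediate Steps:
L(C) = -20*C
1/(L(3) - 2*(-35)) = 1/(-20*3 - 2*(-35)) = 1/(-60 + 70) = 1/10 = ⅒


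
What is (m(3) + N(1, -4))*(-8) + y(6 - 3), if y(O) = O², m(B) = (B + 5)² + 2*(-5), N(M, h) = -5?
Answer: -383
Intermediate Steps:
m(B) = -10 + (5 + B)² (m(B) = (5 + B)² - 10 = -10 + (5 + B)²)
(m(3) + N(1, -4))*(-8) + y(6 - 3) = ((-10 + (5 + 3)²) - 5)*(-8) + (6 - 3)² = ((-10 + 8²) - 5)*(-8) + 3² = ((-10 + 64) - 5)*(-8) + 9 = (54 - 5)*(-8) + 9 = 49*(-8) + 9 = -392 + 9 = -383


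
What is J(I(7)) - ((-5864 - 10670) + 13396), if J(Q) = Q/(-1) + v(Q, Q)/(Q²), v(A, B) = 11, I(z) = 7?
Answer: 153430/49 ≈ 3131.2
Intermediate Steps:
J(Q) = -Q + 11/Q² (J(Q) = Q/(-1) + 11/(Q²) = Q*(-1) + 11/Q² = -Q + 11/Q²)
J(I(7)) - ((-5864 - 10670) + 13396) = (-1*7 + 11/7²) - ((-5864 - 10670) + 13396) = (-7 + 11*(1/49)) - (-16534 + 13396) = (-7 + 11/49) - 1*(-3138) = -332/49 + 3138 = 153430/49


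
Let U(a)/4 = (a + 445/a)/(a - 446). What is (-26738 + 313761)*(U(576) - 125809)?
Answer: -675885279014957/18720 ≈ -3.6105e+10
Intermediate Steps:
U(a) = 4*(a + 445/a)/(-446 + a) (U(a) = 4*((a + 445/a)/(a - 446)) = 4*((a + 445/a)/(-446 + a)) = 4*(a + 445/a)/(-446 + a))
(-26738 + 313761)*(U(576) - 125809) = (-26738 + 313761)*(4*(445 + 576²)/(576*(-446 + 576)) - 125809) = 287023*(4*(1/576)*(445 + 331776)/130 - 125809) = 287023*(4*(1/576)*(1/130)*332221 - 125809) = 287023*(332221/18720 - 125809) = 287023*(-2354812259/18720) = -675885279014957/18720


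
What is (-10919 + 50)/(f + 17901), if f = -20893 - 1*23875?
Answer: 10869/26867 ≈ 0.40455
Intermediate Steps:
f = -44768 (f = -20893 - 23875 = -44768)
(-10919 + 50)/(f + 17901) = (-10919 + 50)/(-44768 + 17901) = -10869/(-26867) = -10869*(-1/26867) = 10869/26867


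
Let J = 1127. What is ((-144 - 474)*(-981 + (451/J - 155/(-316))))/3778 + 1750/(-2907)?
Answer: 312359881659533/1955635842636 ≈ 159.72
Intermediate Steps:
((-144 - 474)*(-981 + (451/J - 155/(-316))))/3778 + 1750/(-2907) = ((-144 - 474)*(-981 + (451/1127 - 155/(-316))))/3778 + 1750/(-2907) = -618*(-981 + (451*(1/1127) - 155*(-1/316)))*(1/3778) + 1750*(-1/2907) = -618*(-981 + (451/1127 + 155/316))*(1/3778) - 1750/2907 = -618*(-981 + 317201/356132)*(1/3778) - 1750/2907 = -618*(-349048291/356132)*(1/3778) - 1750/2907 = (107855921919/178066)*(1/3778) - 1750/2907 = 107855921919/672733348 - 1750/2907 = 312359881659533/1955635842636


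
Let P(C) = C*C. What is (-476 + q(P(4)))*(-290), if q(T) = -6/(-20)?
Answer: 137953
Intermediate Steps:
P(C) = C**2
q(T) = 3/10 (q(T) = -6*(-1/20) = 3/10)
(-476 + q(P(4)))*(-290) = (-476 + 3/10)*(-290) = -4757/10*(-290) = 137953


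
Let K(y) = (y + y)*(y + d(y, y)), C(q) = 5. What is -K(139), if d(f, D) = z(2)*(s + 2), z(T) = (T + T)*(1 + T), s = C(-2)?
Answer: -61994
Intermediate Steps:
s = 5
z(T) = 2*T*(1 + T) (z(T) = (2*T)*(1 + T) = 2*T*(1 + T))
d(f, D) = 84 (d(f, D) = (2*2*(1 + 2))*(5 + 2) = (2*2*3)*7 = 12*7 = 84)
K(y) = 2*y*(84 + y) (K(y) = (y + y)*(y + 84) = (2*y)*(84 + y) = 2*y*(84 + y))
-K(139) = -2*139*(84 + 139) = -2*139*223 = -1*61994 = -61994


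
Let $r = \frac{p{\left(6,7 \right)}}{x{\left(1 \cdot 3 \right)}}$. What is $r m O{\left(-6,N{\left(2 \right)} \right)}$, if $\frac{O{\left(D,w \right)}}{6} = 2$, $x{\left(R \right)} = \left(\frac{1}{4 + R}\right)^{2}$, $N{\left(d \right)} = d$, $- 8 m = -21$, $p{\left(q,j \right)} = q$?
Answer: $9261$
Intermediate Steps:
$m = \frac{21}{8}$ ($m = \left(- \frac{1}{8}\right) \left(-21\right) = \frac{21}{8} \approx 2.625$)
$x{\left(R \right)} = \frac{1}{\left(4 + R\right)^{2}}$
$O{\left(D,w \right)} = 12$ ($O{\left(D,w \right)} = 6 \cdot 2 = 12$)
$r = 294$ ($r = \frac{6}{\frac{1}{\left(4 + 1 \cdot 3\right)^{2}}} = \frac{6}{\frac{1}{\left(4 + 3\right)^{2}}} = \frac{6}{\frac{1}{49}} = 6 \frac{1}{\frac{1}{49}} = 6 \cdot 49 = 294$)
$r m O{\left(-6,N{\left(2 \right)} \right)} = 294 \cdot \frac{21}{8} \cdot 12 = \frac{3087}{4} \cdot 12 = 9261$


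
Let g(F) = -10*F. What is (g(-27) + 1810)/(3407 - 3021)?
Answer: 1040/193 ≈ 5.3886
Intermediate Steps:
(g(-27) + 1810)/(3407 - 3021) = (-10*(-27) + 1810)/(3407 - 3021) = (270 + 1810)/386 = 2080*(1/386) = 1040/193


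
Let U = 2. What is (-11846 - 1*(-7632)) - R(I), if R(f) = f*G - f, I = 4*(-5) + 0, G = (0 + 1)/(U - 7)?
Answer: -4238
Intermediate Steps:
G = -1/5 (G = (0 + 1)/(2 - 7) = 1/(-5) = 1*(-1/5) = -1/5 ≈ -0.20000)
I = -20 (I = -20 + 0 = -20)
R(f) = -6*f/5 (R(f) = f*(-1/5) - f = -f/5 - f = -6*f/5)
(-11846 - 1*(-7632)) - R(I) = (-11846 - 1*(-7632)) - (-6)*(-20)/5 = (-11846 + 7632) - 1*24 = -4214 - 24 = -4238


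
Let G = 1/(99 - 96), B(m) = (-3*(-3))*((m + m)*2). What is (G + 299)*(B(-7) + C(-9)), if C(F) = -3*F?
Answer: -67350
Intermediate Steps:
B(m) = 36*m (B(m) = 9*((2*m)*2) = 9*(4*m) = 36*m)
G = 1/3 ≈ 0.33333
(G + 299)*(B(-7) + C(-9)) = (1/3 + 299)*(36*(-7) - 3*(-9)) = 898*(-252 + 27)/3 = (898/3)*(-225) = -67350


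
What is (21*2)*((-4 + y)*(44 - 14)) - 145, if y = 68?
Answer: 80495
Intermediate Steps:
(21*2)*((-4 + y)*(44 - 14)) - 145 = (21*2)*((-4 + 68)*(44 - 14)) - 145 = 42*(64*30) - 145 = 42*1920 - 145 = 80640 - 145 = 80495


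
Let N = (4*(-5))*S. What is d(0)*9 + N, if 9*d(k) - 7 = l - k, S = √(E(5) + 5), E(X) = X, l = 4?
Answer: 11 - 20*√10 ≈ -52.246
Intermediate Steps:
S = √10 (S = √(5 + 5) = √10 ≈ 3.1623)
d(k) = 11/9 - k/9 (d(k) = 7/9 + (4 - k)/9 = 7/9 + (4/9 - k/9) = 11/9 - k/9)
N = -20*√10 (N = (4*(-5))*√10 = -20*√10 ≈ -63.246)
d(0)*9 + N = (11/9 - ⅑*0)*9 - 20*√10 = (11/9 + 0)*9 - 20*√10 = (11/9)*9 - 20*√10 = 11 - 20*√10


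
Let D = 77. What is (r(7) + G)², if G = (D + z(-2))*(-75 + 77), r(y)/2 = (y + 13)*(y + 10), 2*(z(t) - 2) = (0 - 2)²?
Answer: 708964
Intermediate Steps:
z(t) = 4 (z(t) = 2 + (0 - 2)²/2 = 2 + (½)*(-2)² = 2 + (½)*4 = 2 + 2 = 4)
r(y) = 2*(10 + y)*(13 + y) (r(y) = 2*((y + 13)*(y + 10)) = 2*((13 + y)*(10 + y)) = 2*((10 + y)*(13 + y)) = 2*(10 + y)*(13 + y))
G = 162 (G = (77 + 4)*(-75 + 77) = 81*2 = 162)
(r(7) + G)² = ((260 + 2*7² + 46*7) + 162)² = ((260 + 2*49 + 322) + 162)² = ((260 + 98 + 322) + 162)² = (680 + 162)² = 842² = 708964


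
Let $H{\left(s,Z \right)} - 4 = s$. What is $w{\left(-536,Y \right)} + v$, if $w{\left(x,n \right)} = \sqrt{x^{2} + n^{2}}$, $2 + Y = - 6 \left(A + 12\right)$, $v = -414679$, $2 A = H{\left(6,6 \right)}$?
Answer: $-414679 + 8 \sqrt{4658} \approx -4.1413 \cdot 10^{5}$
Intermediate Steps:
$H{\left(s,Z \right)} = 4 + s$
$A = 5$ ($A = \frac{4 + 6}{2} = \frac{1}{2} \cdot 10 = 5$)
$Y = -104$ ($Y = -2 - 6 \left(5 + 12\right) = -2 - 102 = -104$)
$w{\left(x,n \right)} = \sqrt{n^{2} + x^{2}}$
$w{\left(-536,Y \right)} + v = \sqrt{\left(-104\right)^{2} + \left(-536\right)^{2}} - 414679 = \sqrt{10816 + 287296} - 414679 = \sqrt{298112} - 414679 = 8 \sqrt{4658} - 414679 = -414679 + 8 \sqrt{4658}$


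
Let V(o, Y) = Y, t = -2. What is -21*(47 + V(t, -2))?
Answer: -945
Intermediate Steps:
-21*(47 + V(t, -2)) = -21*(47 - 2) = -21*45 = -945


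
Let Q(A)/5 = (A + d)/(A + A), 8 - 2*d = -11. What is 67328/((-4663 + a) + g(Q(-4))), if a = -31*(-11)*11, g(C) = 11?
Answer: -67328/901 ≈ -74.726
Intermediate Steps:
d = 19/2 (d = 4 - 1/2*(-11) = 4 + 11/2 = 19/2 ≈ 9.5000)
Q(A) = 5*(19/2 + A)/(2*A) (Q(A) = 5*((A + 19/2)/(A + A)) = 5*((19/2 + A)/((2*A))) = 5*((19/2 + A)*(1/(2*A))) = 5*((19/2 + A)/(2*A)) = 5*(19/2 + A)/(2*A))
a = 3751 (a = 341*11 = 3751)
67328/((-4663 + a) + g(Q(-4))) = 67328/((-4663 + 3751) + 11) = 67328/(-912 + 11) = 67328/(-901) = 67328*(-1/901) = -67328/901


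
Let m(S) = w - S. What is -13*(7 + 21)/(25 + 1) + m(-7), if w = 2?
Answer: -5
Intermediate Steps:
m(S) = 2 - S
-13*(7 + 21)/(25 + 1) + m(-7) = -13*(7 + 21)/(25 + 1) + (2 - 1*(-7)) = -364/26 + (2 + 7) = -364/26 + 9 = -13*14/13 + 9 = -14 + 9 = -5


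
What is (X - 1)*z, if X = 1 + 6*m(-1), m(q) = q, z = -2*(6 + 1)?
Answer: 84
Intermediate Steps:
z = -14 (z = -2*7 = -14)
X = -5 (X = 1 + 6*(-1) = 1 - 6 = -5)
(X - 1)*z = (-5 - 1)*(-14) = -6*(-14) = 84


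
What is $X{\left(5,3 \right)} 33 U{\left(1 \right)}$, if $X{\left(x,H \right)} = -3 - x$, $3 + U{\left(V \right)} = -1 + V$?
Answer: $792$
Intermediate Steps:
$U{\left(V \right)} = -4 + V$ ($U{\left(V \right)} = -3 + \left(-1 + V\right) = -4 + V$)
$X{\left(5,3 \right)} 33 U{\left(1 \right)} = \left(-3 - 5\right) 33 \left(-4 + 1\right) = \left(-3 - 5\right) 33 \left(-3\right) = \left(-8\right) 33 \left(-3\right) = \left(-264\right) \left(-3\right) = 792$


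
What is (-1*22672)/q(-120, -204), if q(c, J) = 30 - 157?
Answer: 22672/127 ≈ 178.52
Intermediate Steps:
q(c, J) = -127
(-1*22672)/q(-120, -204) = -1*22672/(-127) = -22672*(-1/127) = 22672/127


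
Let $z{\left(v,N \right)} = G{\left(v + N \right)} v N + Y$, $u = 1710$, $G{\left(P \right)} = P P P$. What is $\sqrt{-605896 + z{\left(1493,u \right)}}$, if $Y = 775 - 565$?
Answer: $2 \sqrt{20973298733729531} \approx 2.8964 \cdot 10^{8}$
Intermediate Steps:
$G{\left(P \right)} = P^{3}$ ($G{\left(P \right)} = P^{2} P = P^{3}$)
$Y = 210$
$z{\left(v,N \right)} = 210 + N v \left(N + v\right)^{3}$ ($z{\left(v,N \right)} = \left(v + N\right)^{3} v N + 210 = \left(N + v\right)^{3} v N + 210 = v \left(N + v\right)^{3} N + 210 = N v \left(N + v\right)^{3} + 210 = 210 + N v \left(N + v\right)^{3}$)
$\sqrt{-605896 + z{\left(1493,u \right)}} = \sqrt{-605896 + \left(210 + 1710 \cdot 1493 \left(1710 + 1493\right)^{3}\right)} = \sqrt{-605896 + \left(210 + 1710 \cdot 1493 \cdot 3203^{3}\right)} = \sqrt{-605896 + \left(210 + 1710 \cdot 1493 \cdot 32860246427\right)} = \sqrt{-605896 + \left(210 + 83893194935523810\right)} = \sqrt{-605896 + 83893194935524020} = \sqrt{83893194934918124} = 2 \sqrt{20973298733729531}$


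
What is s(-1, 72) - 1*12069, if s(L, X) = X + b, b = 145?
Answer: -11852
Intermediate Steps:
s(L, X) = 145 + X (s(L, X) = X + 145 = 145 + X)
s(-1, 72) - 1*12069 = (145 + 72) - 1*12069 = 217 - 12069 = -11852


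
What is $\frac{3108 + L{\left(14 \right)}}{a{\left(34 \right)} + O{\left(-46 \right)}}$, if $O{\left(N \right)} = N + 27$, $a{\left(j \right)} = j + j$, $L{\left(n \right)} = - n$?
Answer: $\frac{442}{7} \approx 63.143$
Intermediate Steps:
$a{\left(j \right)} = 2 j$
$O{\left(N \right)} = 27 + N$
$\frac{3108 + L{\left(14 \right)}}{a{\left(34 \right)} + O{\left(-46 \right)}} = \frac{3108 - 14}{2 \cdot 34 + \left(27 - 46\right)} = \frac{3108 - 14}{68 - 19} = \frac{3094}{49} = 3094 \cdot \frac{1}{49} = \frac{442}{7}$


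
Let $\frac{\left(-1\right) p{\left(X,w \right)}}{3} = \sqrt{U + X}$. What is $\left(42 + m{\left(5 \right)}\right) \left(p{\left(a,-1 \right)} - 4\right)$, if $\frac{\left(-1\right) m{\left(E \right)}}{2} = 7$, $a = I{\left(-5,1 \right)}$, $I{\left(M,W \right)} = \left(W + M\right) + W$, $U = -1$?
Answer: $-112 - 168 i \approx -112.0 - 168.0 i$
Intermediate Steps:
$I{\left(M,W \right)} = M + 2 W$ ($I{\left(M,W \right)} = \left(M + W\right) + W = M + 2 W$)
$a = -3$ ($a = -5 + 2 \cdot 1 = -5 + 2 = -3$)
$m{\left(E \right)} = -14$ ($m{\left(E \right)} = \left(-2\right) 7 = -14$)
$p{\left(X,w \right)} = - 3 \sqrt{-1 + X}$
$\left(42 + m{\left(5 \right)}\right) \left(p{\left(a,-1 \right)} - 4\right) = \left(42 - 14\right) \left(- 3 \sqrt{-1 - 3} - 4\right) = 28 \left(- 3 \sqrt{-4} - 4\right) = 28 \left(- 3 \cdot 2 i - 4\right) = 28 \left(- 6 i - 4\right) = 28 \left(-4 - 6 i\right) = -112 - 168 i$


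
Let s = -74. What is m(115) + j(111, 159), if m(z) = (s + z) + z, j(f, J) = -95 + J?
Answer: 220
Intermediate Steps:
m(z) = -74 + 2*z (m(z) = (-74 + z) + z = -74 + 2*z)
m(115) + j(111, 159) = (-74 + 2*115) + (-95 + 159) = (-74 + 230) + 64 = 156 + 64 = 220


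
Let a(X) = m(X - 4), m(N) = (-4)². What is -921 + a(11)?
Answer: -905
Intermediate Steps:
m(N) = 16
a(X) = 16
-921 + a(11) = -921 + 16 = -905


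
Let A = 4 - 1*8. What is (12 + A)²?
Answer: 64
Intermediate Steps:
A = -4 (A = 4 - 8 = -4)
(12 + A)² = (12 - 4)² = 8² = 64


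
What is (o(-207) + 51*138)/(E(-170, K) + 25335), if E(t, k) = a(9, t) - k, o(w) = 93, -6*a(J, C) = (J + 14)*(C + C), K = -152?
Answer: 21393/80371 ≈ 0.26618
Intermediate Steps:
a(J, C) = -C*(14 + J)/3 (a(J, C) = -(J + 14)*(C + C)/6 = -(14 + J)*2*C/6 = -C*(14 + J)/3)
E(t, k) = -k - 23*t/3 (E(t, k) = -t*(14 + 9)/3 - k = -1/3*t*23 - k = -23*t/3 - k = -k - 23*t/3)
(o(-207) + 51*138)/(E(-170, K) + 25335) = (93 + 51*138)/((-1*(-152) - 23/3*(-170)) + 25335) = (93 + 7038)/((152 + 3910/3) + 25335) = 7131/(4366/3 + 25335) = 7131/(80371/3) = 7131*(3/80371) = 21393/80371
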